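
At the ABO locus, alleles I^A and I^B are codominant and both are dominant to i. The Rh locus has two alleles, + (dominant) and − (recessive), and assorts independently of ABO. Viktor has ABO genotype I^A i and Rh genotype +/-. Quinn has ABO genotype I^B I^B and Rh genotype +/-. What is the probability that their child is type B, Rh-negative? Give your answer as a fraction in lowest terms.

1/8

ABO cross I^A i × I^B I^B → offspring phenotypes: 1/2 B, 1/2 AB.
Rh cross +/- × +/- → 3/4 Rh+, 1/4 Rh-.
Independent loci: P(type B, Rh-negative) = 1/2 × 1/4 = 1/8.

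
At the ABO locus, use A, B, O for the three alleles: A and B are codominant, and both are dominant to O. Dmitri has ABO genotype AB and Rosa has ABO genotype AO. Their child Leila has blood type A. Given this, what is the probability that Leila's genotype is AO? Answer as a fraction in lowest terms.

1/2

Cross AB × AO → 1/4 AA, 1/4 AB, 1/4 AO, 1/4 BO.
Type-A genotypes among offspring: AA (1/4), AO (1/4); total 1/2.
P(AO | type A) = (1/4) / (1/2) = 1/2.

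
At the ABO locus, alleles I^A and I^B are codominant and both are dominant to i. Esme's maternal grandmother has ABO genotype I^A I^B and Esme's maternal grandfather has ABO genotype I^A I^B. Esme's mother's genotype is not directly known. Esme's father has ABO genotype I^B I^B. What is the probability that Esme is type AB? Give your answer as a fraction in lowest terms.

Esme's mother's ABO genotype from I^A I^B × I^A I^B: 1/4 I^A I^A, 1/2 I^A I^B, 1/4 I^B I^B.
Crossing each possibility with the father I^B I^B and summing P(type AB): 1/4·1 + 1/2·1/2 + 1/4·0 = 1/2.

1/2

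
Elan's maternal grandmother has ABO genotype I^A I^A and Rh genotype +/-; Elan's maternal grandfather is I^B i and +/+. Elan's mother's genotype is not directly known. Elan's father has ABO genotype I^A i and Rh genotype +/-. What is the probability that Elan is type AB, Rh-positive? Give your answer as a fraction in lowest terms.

7/64

Elan's mother's ABO genotype from I^A I^A × I^B i: 1/2 I^A I^B, 1/2 I^A i.
Crossing each possibility with the father I^A i and summing P(type AB): 1/2·1/4 + 1/2·0 = 1/8.
Similarly for Rh via the mother's Rh distribution: P(Rh+) = 7/8.
Independent loci: 1/8 × 7/8 = 7/64.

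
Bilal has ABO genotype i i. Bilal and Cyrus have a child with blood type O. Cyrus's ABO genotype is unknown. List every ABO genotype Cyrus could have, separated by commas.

For each candidate genotype of Cyrus, check whether crossing it with i i can produce every observed child phenotype.
  I^A I^A → possible child types {A} ✗
  I^A I^B → possible child types {A, B} ✗
  I^A i → possible child types {O, A} ✓
  I^B I^B → possible child types {B} ✗
  I^B i → possible child types {O, B} ✓
  i i → possible child types {O} ✓

I^A i, I^B i, i i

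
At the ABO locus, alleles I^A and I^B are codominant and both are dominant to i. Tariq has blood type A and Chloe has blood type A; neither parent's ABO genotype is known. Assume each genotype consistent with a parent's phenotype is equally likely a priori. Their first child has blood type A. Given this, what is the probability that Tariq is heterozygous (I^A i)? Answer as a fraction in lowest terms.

7/15

Possible genotypes: Tariq ∈ {I^A I^A, I^A i}; Chloe ∈ {I^A I^A, I^A i}.
Weight each parental genotype pair by prior × P(type-A child):
  I^A I^A × I^A I^A: posterior weight 4/15.
  I^A I^A × I^A i: posterior weight 4/15.
  I^A i × I^A I^A: posterior weight 4/15.
  I^A i × I^A i: posterior weight 1/5.
Sum the posterior weight over pairs where Tariq is I^A i: 7/15.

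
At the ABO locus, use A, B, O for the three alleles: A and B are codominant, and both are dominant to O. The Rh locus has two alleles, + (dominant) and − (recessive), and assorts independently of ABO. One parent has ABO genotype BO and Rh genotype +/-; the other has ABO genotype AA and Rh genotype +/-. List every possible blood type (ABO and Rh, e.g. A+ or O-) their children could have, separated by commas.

Gametes from BO × AA give offspring ABO genotypes AB, AO, i.e. phenotypes A, AB.
Rh cross +/- × +/- → phenotypes Rh+, Rh-.
Combining independently: A+, A-, AB+, AB-.

A+, A-, AB+, AB-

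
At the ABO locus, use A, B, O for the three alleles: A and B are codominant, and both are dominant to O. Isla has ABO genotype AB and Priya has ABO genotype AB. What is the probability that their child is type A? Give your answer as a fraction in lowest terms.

ABO cross AB × AB → offspring phenotypes: 1/4 A, 1/4 B, 1/2 AB.
So P(type A) = 1/4.

1/4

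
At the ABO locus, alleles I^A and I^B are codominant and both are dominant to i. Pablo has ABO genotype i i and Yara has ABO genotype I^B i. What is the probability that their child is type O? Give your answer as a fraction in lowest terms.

1/2

ABO cross i i × I^B i → offspring phenotypes: 1/2 O, 1/2 B.
So P(type O) = 1/2.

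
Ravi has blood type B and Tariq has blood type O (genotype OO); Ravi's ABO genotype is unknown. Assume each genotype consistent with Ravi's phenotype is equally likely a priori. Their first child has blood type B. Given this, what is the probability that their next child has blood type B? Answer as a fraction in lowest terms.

Possible genotypes: Ravi ∈ {BB, BO}; Tariq ∈ {OO}.
Weight each parental genotype pair by prior × P(type-B child):
  BB × OO: posterior weight 2/3; P(next child type B) = 1.
  BO × OO: posterior weight 1/3; P(next child type B) = 1/2.
Weighted sum = 5/6.

5/6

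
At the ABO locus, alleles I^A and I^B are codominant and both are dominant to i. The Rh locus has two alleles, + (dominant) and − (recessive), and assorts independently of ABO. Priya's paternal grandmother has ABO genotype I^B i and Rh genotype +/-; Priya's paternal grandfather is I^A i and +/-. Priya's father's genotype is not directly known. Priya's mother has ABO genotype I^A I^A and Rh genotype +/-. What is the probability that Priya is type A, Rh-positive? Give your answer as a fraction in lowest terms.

Priya's father's ABO genotype from I^B i × I^A i: 1/4 I^A I^B, 1/4 I^A i, 1/4 I^B i, 1/4 i i.
Crossing each possibility with the mother I^A I^A and summing P(type A): 1/4·1/2 + 1/4·1 + 1/4·1/2 + 1/4·1 = 3/4.
Similarly for Rh via the father's Rh distribution: P(Rh+) = 3/4.
Independent loci: 3/4 × 3/4 = 9/16.

9/16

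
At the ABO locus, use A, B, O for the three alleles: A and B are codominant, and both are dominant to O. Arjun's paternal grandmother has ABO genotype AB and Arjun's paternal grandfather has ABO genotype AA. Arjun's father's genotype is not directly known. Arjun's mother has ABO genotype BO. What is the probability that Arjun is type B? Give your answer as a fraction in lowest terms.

1/4

Arjun's father's ABO genotype from AB × AA: 1/2 AA, 1/2 AB.
Crossing each possibility with the mother BO and summing P(type B): 1/2·0 + 1/2·1/2 = 1/4.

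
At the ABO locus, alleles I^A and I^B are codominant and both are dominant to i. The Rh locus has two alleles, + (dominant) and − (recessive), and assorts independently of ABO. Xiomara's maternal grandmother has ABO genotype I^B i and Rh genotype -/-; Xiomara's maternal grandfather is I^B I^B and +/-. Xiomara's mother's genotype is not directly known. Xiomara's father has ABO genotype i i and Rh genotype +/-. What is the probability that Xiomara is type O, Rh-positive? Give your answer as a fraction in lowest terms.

Xiomara's mother's ABO genotype from I^B i × I^B I^B: 1/2 I^B I^B, 1/2 I^B i.
Crossing each possibility with the father i i and summing P(type O): 1/2·0 + 1/2·1/2 = 1/4.
Similarly for Rh via the mother's Rh distribution: P(Rh+) = 5/8.
Independent loci: 1/4 × 5/8 = 5/32.

5/32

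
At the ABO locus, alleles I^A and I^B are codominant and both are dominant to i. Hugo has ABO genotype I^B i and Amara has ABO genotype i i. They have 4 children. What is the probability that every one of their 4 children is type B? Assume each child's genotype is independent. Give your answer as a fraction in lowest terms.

1/16

ABO cross I^B i × i i → 1/2 O, 1/2 B.
So P(type B) = 1/2 per child.
All 4 independent: (1/2)^4 = 1/16.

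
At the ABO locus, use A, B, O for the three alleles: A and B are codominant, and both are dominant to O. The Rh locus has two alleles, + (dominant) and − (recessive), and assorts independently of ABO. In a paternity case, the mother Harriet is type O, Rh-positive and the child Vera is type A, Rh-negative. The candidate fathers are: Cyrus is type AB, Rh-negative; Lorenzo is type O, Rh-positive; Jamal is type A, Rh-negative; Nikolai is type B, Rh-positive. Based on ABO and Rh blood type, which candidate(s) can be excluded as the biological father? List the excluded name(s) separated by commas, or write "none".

A candidate is excluded only if no genotype consistent with his phenotype could produce a type A, Rh-negative child with a type O, Rh-positive mother.
Lorenzo (type O, Rh+): no genotype consistent with that phenotype can produce a type-A Rh- child with a type-O mother.
Nikolai (type B, Rh+): no genotype consistent with that phenotype can produce a type-A Rh- child with a type-O mother.

Lorenzo, Nikolai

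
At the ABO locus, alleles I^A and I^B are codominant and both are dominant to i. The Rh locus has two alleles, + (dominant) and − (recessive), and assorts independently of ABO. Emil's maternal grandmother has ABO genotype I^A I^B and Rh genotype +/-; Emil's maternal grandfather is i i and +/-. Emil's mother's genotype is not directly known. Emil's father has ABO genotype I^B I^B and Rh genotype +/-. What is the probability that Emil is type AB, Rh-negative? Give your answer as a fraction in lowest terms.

1/16

Emil's mother's ABO genotype from I^A I^B × i i: 1/2 I^A i, 1/2 I^B i.
Crossing each possibility with the father I^B I^B and summing P(type AB): 1/2·1/2 + 1/2·0 = 1/4.
Similarly for Rh via the mother's Rh distribution: P(Rh-) = 1/4.
Independent loci: 1/4 × 1/4 = 1/16.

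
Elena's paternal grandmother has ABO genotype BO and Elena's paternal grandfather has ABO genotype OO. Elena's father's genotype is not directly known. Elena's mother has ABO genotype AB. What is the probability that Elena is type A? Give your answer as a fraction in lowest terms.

3/8

Elena's father's ABO genotype from BO × OO: 1/2 BO, 1/2 OO.
Crossing each possibility with the mother AB and summing P(type A): 1/2·1/4 + 1/2·1/2 = 3/8.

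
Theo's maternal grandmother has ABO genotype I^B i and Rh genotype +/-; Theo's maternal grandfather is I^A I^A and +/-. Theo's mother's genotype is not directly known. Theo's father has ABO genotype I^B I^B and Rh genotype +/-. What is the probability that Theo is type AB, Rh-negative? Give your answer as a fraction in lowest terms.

1/8

Theo's mother's ABO genotype from I^B i × I^A I^A: 1/2 I^A I^B, 1/2 I^A i.
Crossing each possibility with the father I^B I^B and summing P(type AB): 1/2·1/2 + 1/2·1/2 = 1/2.
Similarly for Rh via the mother's Rh distribution: P(Rh-) = 1/4.
Independent loci: 1/2 × 1/4 = 1/8.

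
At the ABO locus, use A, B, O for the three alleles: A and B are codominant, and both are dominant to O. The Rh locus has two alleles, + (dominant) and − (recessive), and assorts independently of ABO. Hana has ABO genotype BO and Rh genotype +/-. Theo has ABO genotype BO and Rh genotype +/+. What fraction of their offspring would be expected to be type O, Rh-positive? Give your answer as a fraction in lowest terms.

ABO cross BO × BO → offspring phenotypes: 1/4 O, 3/4 B.
Rh cross +/- × +/+ → 1 Rh+.
Independent loci: P(type O, Rh-positive) = 1/4 × 1 = 1/4.

1/4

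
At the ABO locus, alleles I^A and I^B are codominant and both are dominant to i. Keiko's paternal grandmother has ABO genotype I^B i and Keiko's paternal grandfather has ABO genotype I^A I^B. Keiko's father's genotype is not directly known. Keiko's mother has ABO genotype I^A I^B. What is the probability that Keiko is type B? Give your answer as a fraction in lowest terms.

3/8

Keiko's father's ABO genotype from I^B i × I^A I^B: 1/4 I^A I^B, 1/4 I^A i, 1/4 I^B I^B, 1/4 I^B i.
Crossing each possibility with the mother I^A I^B and summing P(type B): 1/4·1/4 + 1/4·1/4 + 1/4·1/2 + 1/4·1/2 = 3/8.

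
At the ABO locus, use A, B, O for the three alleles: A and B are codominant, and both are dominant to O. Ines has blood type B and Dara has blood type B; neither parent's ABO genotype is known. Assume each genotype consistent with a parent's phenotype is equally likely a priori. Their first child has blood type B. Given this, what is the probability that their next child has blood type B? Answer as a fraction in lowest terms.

Possible genotypes: Ines ∈ {BB, BO}; Dara ∈ {BB, BO}.
Weight each parental genotype pair by prior × P(type-B child):
  BB × BB: posterior weight 4/15; P(next child type B) = 1.
  BB × BO: posterior weight 4/15; P(next child type B) = 1.
  BO × BB: posterior weight 4/15; P(next child type B) = 1.
  BO × BO: posterior weight 1/5; P(next child type B) = 3/4.
Weighted sum = 19/20.

19/20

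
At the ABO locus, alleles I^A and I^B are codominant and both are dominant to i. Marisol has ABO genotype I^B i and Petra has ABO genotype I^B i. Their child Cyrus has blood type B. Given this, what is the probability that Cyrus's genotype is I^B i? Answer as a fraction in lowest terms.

2/3

Cross I^B i × I^B i → 1/4 I^B I^B, 1/2 I^B i, 1/4 i i.
Type-B genotypes among offspring: I^B I^B (1/4), I^B i (1/2); total 3/4.
P(I^B i | type B) = (1/2) / (3/4) = 2/3.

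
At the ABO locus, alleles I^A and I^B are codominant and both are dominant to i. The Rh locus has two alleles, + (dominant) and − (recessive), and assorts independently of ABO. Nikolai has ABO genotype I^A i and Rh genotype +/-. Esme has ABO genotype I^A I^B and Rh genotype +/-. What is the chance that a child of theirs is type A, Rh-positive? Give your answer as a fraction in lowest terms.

ABO cross I^A i × I^A I^B → offspring phenotypes: 1/2 A, 1/4 B, 1/4 AB.
Rh cross +/- × +/- → 3/4 Rh+, 1/4 Rh-.
Independent loci: P(type A, Rh-positive) = 1/2 × 3/4 = 3/8.

3/8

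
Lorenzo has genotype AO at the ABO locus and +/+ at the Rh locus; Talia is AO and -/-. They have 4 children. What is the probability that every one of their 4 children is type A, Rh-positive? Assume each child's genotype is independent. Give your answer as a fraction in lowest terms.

ABO cross AO × AO → 1/4 O, 3/4 A.
Rh cross +/+ × -/- → 1 Rh+; so P(type A, Rh-positive) = 3/4 × 1 = 3/4 per child.
All 4 independent: (3/4)^4 = 81/256.

81/256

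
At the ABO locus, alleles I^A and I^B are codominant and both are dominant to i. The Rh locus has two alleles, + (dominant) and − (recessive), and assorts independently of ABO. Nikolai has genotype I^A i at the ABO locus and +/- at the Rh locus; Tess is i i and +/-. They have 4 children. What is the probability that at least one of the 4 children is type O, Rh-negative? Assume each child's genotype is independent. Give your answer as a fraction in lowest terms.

1695/4096

ABO cross I^A i × i i → 1/2 O, 1/2 A.
Rh cross +/- × +/- → 3/4 Rh+, 1/4 Rh-; so P(type O, Rh-negative) = 1/2 × 1/4 = 1/8 per child.
P(none) = (7/8)^4 = 2401/4096; P(at least one) = 1 − 2401/4096 = 1695/4096.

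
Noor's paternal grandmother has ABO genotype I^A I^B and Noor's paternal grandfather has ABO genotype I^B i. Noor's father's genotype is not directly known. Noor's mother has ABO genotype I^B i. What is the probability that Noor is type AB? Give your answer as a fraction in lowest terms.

Noor's father's ABO genotype from I^A I^B × I^B i: 1/4 I^A I^B, 1/4 I^A i, 1/4 I^B I^B, 1/4 I^B i.
Crossing each possibility with the mother I^B i and summing P(type AB): 1/4·1/4 + 1/4·1/4 + 1/4·0 + 1/4·0 = 1/8.

1/8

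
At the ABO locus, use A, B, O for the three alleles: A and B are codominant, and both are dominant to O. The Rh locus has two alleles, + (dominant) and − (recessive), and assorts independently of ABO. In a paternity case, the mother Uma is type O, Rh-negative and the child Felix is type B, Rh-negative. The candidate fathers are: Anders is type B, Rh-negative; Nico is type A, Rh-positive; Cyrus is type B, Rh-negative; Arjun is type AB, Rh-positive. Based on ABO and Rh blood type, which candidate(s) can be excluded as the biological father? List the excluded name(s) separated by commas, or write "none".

Nico

A candidate is excluded only if no genotype consistent with his phenotype could produce a type B, Rh-negative child with a type O, Rh-negative mother.
Nico (type A, Rh+): no genotype consistent with that phenotype can produce a type-B Rh- child with a type-O mother.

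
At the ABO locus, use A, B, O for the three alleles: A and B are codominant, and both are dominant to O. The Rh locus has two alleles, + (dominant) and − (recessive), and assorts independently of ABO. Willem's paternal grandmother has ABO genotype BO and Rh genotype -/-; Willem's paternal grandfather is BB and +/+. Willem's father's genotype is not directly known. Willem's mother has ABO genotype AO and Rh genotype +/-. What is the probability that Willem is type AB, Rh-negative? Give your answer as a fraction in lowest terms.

3/32

Willem's father's ABO genotype from BO × BB: 1/2 BB, 1/2 BO.
Crossing each possibility with the mother AO and summing P(type AB): 1/2·1/2 + 1/2·1/4 = 3/8.
Similarly for Rh via the father's Rh distribution: P(Rh-) = 1/4.
Independent loci: 3/8 × 1/4 = 3/32.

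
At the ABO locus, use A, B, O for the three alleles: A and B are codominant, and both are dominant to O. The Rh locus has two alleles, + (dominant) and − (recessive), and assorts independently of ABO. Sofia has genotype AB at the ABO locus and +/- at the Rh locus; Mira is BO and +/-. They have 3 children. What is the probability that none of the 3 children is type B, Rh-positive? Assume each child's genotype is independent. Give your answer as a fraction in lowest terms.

125/512

ABO cross AB × BO → 1/4 A, 1/2 B, 1/4 AB.
Rh cross +/- × +/- → 3/4 Rh+, 1/4 Rh-; so P(type B, Rh-positive) = 1/2 × 3/4 = 3/8 per child.
P(not type B, Rh-positive) = 5/8 for one child; (5/8)^3 = 125/512.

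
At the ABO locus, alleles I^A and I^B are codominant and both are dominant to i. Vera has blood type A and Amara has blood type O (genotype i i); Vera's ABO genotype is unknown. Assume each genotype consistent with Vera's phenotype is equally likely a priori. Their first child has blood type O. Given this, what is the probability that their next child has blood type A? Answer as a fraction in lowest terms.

Possible genotypes: Vera ∈ {I^A I^A, I^A i}; Amara ∈ {i i}.
Weight each parental genotype pair by prior × P(type-O child):
  I^A i × i i: posterior weight 1; P(next child type A) = 1/2.
Weighted sum = 1/2.

1/2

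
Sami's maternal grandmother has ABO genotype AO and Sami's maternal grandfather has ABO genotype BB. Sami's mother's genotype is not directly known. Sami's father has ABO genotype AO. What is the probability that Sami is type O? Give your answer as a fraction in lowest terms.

Sami's mother's ABO genotype from AO × BB: 1/2 AB, 1/2 BO.
Crossing each possibility with the father AO and summing P(type O): 1/2·0 + 1/2·1/4 = 1/8.

1/8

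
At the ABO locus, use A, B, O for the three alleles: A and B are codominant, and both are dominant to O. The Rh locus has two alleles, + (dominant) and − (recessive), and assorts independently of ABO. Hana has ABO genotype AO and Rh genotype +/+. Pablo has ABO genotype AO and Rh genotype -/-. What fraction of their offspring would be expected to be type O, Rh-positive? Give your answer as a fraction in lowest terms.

ABO cross AO × AO → offspring phenotypes: 1/4 O, 3/4 A.
Rh cross +/+ × -/- → 1 Rh+.
Independent loci: P(type O, Rh-positive) = 1/4 × 1 = 1/4.

1/4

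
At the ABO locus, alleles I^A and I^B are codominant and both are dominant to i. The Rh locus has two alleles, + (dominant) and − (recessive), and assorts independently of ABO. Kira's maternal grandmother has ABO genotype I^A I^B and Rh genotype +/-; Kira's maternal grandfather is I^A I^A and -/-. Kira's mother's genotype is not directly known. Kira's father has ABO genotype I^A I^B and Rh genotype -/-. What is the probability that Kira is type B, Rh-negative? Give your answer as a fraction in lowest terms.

Kira's mother's ABO genotype from I^A I^B × I^A I^A: 1/2 I^A I^A, 1/2 I^A I^B.
Crossing each possibility with the father I^A I^B and summing P(type B): 1/2·0 + 1/2·1/4 = 1/8.
Similarly for Rh via the mother's Rh distribution: P(Rh-) = 3/4.
Independent loci: 1/8 × 3/4 = 3/32.

3/32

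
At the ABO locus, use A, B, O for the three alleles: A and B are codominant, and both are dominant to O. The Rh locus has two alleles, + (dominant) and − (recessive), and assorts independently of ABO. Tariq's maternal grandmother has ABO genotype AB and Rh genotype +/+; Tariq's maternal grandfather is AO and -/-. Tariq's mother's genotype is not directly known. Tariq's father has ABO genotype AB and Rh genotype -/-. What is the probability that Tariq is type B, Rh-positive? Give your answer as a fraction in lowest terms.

Tariq's mother's ABO genotype from AB × AO: 1/4 AA, 1/4 AB, 1/4 AO, 1/4 BO.
Crossing each possibility with the father AB and summing P(type B): 1/4·0 + 1/4·1/4 + 1/4·1/4 + 1/4·1/2 = 1/4.
Similarly for Rh via the mother's Rh distribution: P(Rh+) = 1/2.
Independent loci: 1/4 × 1/2 = 1/8.

1/8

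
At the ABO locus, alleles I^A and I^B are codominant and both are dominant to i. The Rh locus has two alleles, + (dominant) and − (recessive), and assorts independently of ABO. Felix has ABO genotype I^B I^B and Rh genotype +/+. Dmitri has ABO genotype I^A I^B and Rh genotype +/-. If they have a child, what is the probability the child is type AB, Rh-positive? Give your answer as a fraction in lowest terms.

1/2

ABO cross I^B I^B × I^A I^B → offspring phenotypes: 1/2 B, 1/2 AB.
Rh cross +/+ × +/- → 1 Rh+.
Independent loci: P(type AB, Rh-positive) = 1/2 × 1 = 1/2.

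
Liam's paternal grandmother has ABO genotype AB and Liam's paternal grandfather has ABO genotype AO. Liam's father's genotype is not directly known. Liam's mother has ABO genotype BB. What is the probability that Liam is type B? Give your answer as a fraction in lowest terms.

1/2

Liam's father's ABO genotype from AB × AO: 1/4 AA, 1/4 AB, 1/4 AO, 1/4 BO.
Crossing each possibility with the mother BB and summing P(type B): 1/4·0 + 1/4·1/2 + 1/4·1/2 + 1/4·1 = 1/2.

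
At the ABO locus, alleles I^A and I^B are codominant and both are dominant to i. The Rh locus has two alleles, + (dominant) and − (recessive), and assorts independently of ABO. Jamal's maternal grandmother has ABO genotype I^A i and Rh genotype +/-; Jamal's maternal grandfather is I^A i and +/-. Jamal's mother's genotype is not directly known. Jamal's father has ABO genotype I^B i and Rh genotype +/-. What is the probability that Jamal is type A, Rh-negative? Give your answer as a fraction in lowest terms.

Jamal's mother's ABO genotype from I^A i × I^A i: 1/4 I^A I^A, 1/2 I^A i, 1/4 i i.
Crossing each possibility with the father I^B i and summing P(type A): 1/4·1/2 + 1/2·1/4 + 1/4·0 = 1/4.
Similarly for Rh via the mother's Rh distribution: P(Rh-) = 1/4.
Independent loci: 1/4 × 1/4 = 1/16.

1/16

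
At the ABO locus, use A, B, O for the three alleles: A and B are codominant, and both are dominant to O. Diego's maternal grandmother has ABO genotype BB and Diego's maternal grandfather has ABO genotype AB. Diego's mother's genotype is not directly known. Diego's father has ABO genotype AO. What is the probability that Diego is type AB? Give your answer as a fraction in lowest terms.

Diego's mother's ABO genotype from BB × AB: 1/2 AB, 1/2 BB.
Crossing each possibility with the father AO and summing P(type AB): 1/2·1/4 + 1/2·1/2 = 3/8.

3/8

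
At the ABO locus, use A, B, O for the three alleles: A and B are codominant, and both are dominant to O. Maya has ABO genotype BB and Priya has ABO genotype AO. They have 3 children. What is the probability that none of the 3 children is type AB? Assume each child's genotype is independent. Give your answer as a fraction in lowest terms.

1/8

ABO cross BB × AO → 1/2 B, 1/2 AB.
So P(type AB) = 1/2 per child.
P(not type AB) = 1/2 for one child; (1/2)^3 = 1/8.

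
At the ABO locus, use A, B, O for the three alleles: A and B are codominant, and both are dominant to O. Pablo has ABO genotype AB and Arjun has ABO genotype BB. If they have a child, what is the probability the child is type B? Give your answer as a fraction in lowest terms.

ABO cross AB × BB → offspring phenotypes: 1/2 B, 1/2 AB.
So P(type B) = 1/2.

1/2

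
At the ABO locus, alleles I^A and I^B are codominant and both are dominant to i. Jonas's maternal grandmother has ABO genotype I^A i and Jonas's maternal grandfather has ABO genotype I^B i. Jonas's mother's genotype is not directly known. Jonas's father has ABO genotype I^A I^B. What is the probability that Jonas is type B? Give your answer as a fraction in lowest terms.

3/8

Jonas's mother's ABO genotype from I^A i × I^B i: 1/4 I^A I^B, 1/4 I^A i, 1/4 I^B i, 1/4 i i.
Crossing each possibility with the father I^A I^B and summing P(type B): 1/4·1/4 + 1/4·1/4 + 1/4·1/2 + 1/4·1/2 = 3/8.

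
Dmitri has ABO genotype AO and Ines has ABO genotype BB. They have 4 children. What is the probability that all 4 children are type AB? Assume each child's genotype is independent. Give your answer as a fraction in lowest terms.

ABO cross AO × BB → 1/2 B, 1/2 AB.
So P(type AB) = 1/2 per child.
All 4 independent: (1/2)^4 = 1/16.

1/16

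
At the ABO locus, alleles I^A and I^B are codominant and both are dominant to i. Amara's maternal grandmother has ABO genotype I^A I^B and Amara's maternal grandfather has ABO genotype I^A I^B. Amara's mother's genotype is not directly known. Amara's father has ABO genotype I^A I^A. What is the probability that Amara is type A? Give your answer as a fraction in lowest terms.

1/2

Amara's mother's ABO genotype from I^A I^B × I^A I^B: 1/4 I^A I^A, 1/2 I^A I^B, 1/4 I^B I^B.
Crossing each possibility with the father I^A I^A and summing P(type A): 1/4·1 + 1/2·1/2 + 1/4·0 = 1/2.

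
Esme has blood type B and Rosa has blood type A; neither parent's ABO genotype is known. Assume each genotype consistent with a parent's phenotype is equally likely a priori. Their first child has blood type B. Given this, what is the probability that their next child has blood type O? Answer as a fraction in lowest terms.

Possible genotypes: Esme ∈ {BB, BO}; Rosa ∈ {AA, AO}.
Weight each parental genotype pair by prior × P(type-B child):
  BB × AO: posterior weight 2/3; P(next child type O) = 0.
  BO × AO: posterior weight 1/3; P(next child type O) = 1/4.
Weighted sum = 1/12.

1/12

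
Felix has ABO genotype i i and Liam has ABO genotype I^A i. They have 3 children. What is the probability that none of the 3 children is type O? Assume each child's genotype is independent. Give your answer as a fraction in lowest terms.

ABO cross i i × I^A i → 1/2 O, 1/2 A.
So P(type O) = 1/2 per child.
P(not type O) = 1/2 for one child; (1/2)^3 = 1/8.

1/8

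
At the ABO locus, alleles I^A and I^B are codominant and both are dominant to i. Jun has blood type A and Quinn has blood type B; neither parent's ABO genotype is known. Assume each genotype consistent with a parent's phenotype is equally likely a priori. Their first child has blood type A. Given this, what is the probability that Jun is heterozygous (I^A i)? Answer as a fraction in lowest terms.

1/3

Possible genotypes: Jun ∈ {I^A I^A, I^A i}; Quinn ∈ {I^B I^B, I^B i}.
Weight each parental genotype pair by prior × P(type-A child):
  I^A I^A × I^B i: posterior weight 2/3.
  I^A i × I^B i: posterior weight 1/3.
Sum the posterior weight over pairs where Jun is I^A i: 1/3.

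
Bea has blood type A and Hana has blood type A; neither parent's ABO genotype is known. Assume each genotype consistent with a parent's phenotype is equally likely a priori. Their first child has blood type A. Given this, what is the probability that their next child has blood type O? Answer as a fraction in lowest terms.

1/20

Possible genotypes: Bea ∈ {I^A I^A, I^A i}; Hana ∈ {I^A I^A, I^A i}.
Weight each parental genotype pair by prior × P(type-A child):
  I^A I^A × I^A I^A: posterior weight 4/15; P(next child type O) = 0.
  I^A I^A × I^A i: posterior weight 4/15; P(next child type O) = 0.
  I^A i × I^A I^A: posterior weight 4/15; P(next child type O) = 0.
  I^A i × I^A i: posterior weight 1/5; P(next child type O) = 1/4.
Weighted sum = 1/20.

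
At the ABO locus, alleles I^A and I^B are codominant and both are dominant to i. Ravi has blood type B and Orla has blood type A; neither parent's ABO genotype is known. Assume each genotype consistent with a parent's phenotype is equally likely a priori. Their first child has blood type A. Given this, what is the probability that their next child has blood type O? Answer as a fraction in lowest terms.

1/12

Possible genotypes: Ravi ∈ {I^B I^B, I^B i}; Orla ∈ {I^A I^A, I^A i}.
Weight each parental genotype pair by prior × P(type-A child):
  I^B i × I^A I^A: posterior weight 2/3; P(next child type O) = 0.
  I^B i × I^A i: posterior weight 1/3; P(next child type O) = 1/4.
Weighted sum = 1/12.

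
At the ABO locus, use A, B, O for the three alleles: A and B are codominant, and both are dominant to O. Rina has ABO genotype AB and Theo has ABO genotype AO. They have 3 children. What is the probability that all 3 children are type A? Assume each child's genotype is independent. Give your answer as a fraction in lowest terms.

1/8

ABO cross AB × AO → 1/2 A, 1/4 B, 1/4 AB.
So P(type A) = 1/2 per child.
All 3 independent: (1/2)^3 = 1/8.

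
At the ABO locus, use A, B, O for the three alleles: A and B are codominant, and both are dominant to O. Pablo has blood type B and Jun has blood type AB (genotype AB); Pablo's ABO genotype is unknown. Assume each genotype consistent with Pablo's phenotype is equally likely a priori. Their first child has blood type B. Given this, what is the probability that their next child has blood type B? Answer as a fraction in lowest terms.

1/2

Possible genotypes: Pablo ∈ {BB, BO}; Jun ∈ {AB}.
Weight each parental genotype pair by prior × P(type-B child):
  BB × AB: posterior weight 1/2; P(next child type B) = 1/2.
  BO × AB: posterior weight 1/2; P(next child type B) = 1/2.
Weighted sum = 1/2.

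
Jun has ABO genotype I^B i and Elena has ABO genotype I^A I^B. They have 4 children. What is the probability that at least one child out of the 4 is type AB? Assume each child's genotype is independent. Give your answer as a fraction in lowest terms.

ABO cross I^B i × I^A I^B → 1/4 A, 1/2 B, 1/4 AB.
So P(type AB) = 1/4 per child.
P(none) = (3/4)^4 = 81/256; P(at least one) = 1 − 81/256 = 175/256.

175/256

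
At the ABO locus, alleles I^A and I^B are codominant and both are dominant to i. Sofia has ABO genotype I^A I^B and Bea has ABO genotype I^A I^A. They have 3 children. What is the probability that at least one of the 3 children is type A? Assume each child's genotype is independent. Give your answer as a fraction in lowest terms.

ABO cross I^A I^B × I^A I^A → 1/2 A, 1/2 AB.
So P(type A) = 1/2 per child.
P(none) = (1/2)^3 = 1/8; P(at least one) = 1 − 1/8 = 7/8.

7/8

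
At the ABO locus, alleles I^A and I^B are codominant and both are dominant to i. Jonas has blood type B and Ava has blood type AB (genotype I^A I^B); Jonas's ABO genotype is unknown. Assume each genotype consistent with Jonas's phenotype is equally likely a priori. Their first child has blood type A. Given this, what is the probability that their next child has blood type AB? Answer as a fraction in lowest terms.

1/4

Possible genotypes: Jonas ∈ {I^B I^B, I^B i}; Ava ∈ {I^A I^B}.
Weight each parental genotype pair by prior × P(type-A child):
  I^B i × I^A I^B: posterior weight 1; P(next child type AB) = 1/4.
Weighted sum = 1/4.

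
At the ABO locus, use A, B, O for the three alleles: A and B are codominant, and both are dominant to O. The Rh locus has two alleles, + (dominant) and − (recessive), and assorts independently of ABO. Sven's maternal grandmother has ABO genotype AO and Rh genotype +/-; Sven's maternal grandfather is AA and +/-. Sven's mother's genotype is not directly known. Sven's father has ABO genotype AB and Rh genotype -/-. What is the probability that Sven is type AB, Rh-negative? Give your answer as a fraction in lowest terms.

Sven's mother's ABO genotype from AO × AA: 1/2 AA, 1/2 AO.
Crossing each possibility with the father AB and summing P(type AB): 1/2·1/2 + 1/2·1/4 = 3/8.
Similarly for Rh via the mother's Rh distribution: P(Rh-) = 1/2.
Independent loci: 3/8 × 1/2 = 3/16.

3/16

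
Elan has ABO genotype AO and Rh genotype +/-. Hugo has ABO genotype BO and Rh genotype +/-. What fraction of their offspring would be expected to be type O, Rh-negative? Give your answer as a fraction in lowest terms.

1/16

ABO cross AO × BO → offspring phenotypes: 1/4 O, 1/4 A, 1/4 B, 1/4 AB.
Rh cross +/- × +/- → 3/4 Rh+, 1/4 Rh-.
Independent loci: P(type O, Rh-negative) = 1/4 × 1/4 = 1/16.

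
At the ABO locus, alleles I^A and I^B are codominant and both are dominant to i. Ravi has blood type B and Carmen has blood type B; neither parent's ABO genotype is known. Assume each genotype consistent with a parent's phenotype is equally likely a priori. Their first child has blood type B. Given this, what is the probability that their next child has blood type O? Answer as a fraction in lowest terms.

1/20

Possible genotypes: Ravi ∈ {I^B I^B, I^B i}; Carmen ∈ {I^B I^B, I^B i}.
Weight each parental genotype pair by prior × P(type-B child):
  I^B I^B × I^B I^B: posterior weight 4/15; P(next child type O) = 0.
  I^B I^B × I^B i: posterior weight 4/15; P(next child type O) = 0.
  I^B i × I^B I^B: posterior weight 4/15; P(next child type O) = 0.
  I^B i × I^B i: posterior weight 1/5; P(next child type O) = 1/4.
Weighted sum = 1/20.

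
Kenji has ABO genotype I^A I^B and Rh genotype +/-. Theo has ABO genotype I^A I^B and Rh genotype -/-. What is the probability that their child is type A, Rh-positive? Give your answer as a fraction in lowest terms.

ABO cross I^A I^B × I^A I^B → offspring phenotypes: 1/4 A, 1/4 B, 1/2 AB.
Rh cross +/- × -/- → 1/2 Rh+, 1/2 Rh-.
Independent loci: P(type A, Rh-positive) = 1/4 × 1/2 = 1/8.

1/8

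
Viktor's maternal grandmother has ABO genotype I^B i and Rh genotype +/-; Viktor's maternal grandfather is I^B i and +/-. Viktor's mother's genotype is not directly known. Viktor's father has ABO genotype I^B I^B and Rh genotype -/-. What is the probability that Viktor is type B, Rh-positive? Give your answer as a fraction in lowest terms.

Viktor's mother's ABO genotype from I^B i × I^B i: 1/4 I^B I^B, 1/2 I^B i, 1/4 i i.
Crossing each possibility with the father I^B I^B and summing P(type B): 1/4·1 + 1/2·1 + 1/4·1 = 1.
Similarly for Rh via the mother's Rh distribution: P(Rh+) = 1/2.
Independent loci: 1 × 1/2 = 1/2.

1/2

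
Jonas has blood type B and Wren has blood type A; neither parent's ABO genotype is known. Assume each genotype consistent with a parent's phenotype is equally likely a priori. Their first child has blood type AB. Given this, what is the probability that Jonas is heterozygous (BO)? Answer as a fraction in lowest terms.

1/3

Possible genotypes: Jonas ∈ {BB, BO}; Wren ∈ {AA, AO}.
Weight each parental genotype pair by prior × P(type-AB child):
  BB × AA: posterior weight 4/9.
  BB × AO: posterior weight 2/9.
  BO × AA: posterior weight 2/9.
  BO × AO: posterior weight 1/9.
Sum the posterior weight over pairs where Jonas is BO: 1/3.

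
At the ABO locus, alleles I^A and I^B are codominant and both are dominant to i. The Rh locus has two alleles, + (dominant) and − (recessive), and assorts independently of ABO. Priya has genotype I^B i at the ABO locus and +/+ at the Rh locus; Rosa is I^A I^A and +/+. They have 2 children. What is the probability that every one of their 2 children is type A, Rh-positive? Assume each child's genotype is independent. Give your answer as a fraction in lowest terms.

1/4

ABO cross I^B i × I^A I^A → 1/2 A, 1/2 AB.
Rh cross +/+ × +/+ → 1 Rh+; so P(type A, Rh-positive) = 1/2 × 1 = 1/2 per child.
All 2 independent: (1/2)^2 = 1/4.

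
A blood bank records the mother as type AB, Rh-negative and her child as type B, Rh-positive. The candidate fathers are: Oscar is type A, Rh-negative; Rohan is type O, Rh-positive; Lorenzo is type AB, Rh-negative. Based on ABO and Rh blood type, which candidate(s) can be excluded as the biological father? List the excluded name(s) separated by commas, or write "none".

A candidate is excluded only if no genotype consistent with his phenotype could produce a type B, Rh-positive child with a type AB, Rh-negative mother.
Oscar (type A, Rh-): no genotype consistent with that phenotype can produce a type-B Rh+ child with a type-AB mother.
Lorenzo (type AB, Rh-): no genotype consistent with that phenotype can produce a type-B Rh+ child with a type-AB mother.

Oscar, Lorenzo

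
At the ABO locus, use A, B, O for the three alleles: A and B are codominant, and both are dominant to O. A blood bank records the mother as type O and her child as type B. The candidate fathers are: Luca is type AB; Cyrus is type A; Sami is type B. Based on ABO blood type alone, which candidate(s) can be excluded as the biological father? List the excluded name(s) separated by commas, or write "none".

Cyrus

A candidate is excluded only if no genotype consistent with his phenotype could produce a type B child with a type O mother.
Cyrus (type A): no genotype consistent with that phenotype can produce a type-B child with a type-O mother.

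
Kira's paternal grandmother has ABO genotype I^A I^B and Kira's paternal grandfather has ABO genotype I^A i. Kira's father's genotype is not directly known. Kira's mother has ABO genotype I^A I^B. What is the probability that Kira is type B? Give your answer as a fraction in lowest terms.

1/4

Kira's father's ABO genotype from I^A I^B × I^A i: 1/4 I^A I^A, 1/4 I^A I^B, 1/4 I^A i, 1/4 I^B i.
Crossing each possibility with the mother I^A I^B and summing P(type B): 1/4·0 + 1/4·1/4 + 1/4·1/4 + 1/4·1/2 = 1/4.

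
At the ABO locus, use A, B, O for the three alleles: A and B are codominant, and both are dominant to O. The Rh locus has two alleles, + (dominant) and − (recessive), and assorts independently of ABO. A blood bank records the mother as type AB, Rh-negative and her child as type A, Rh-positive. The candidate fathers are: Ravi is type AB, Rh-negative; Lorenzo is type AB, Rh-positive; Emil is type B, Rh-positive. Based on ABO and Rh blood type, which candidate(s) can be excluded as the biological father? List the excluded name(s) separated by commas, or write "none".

Ravi

A candidate is excluded only if no genotype consistent with his phenotype could produce a type A, Rh-positive child with a type AB, Rh-negative mother.
Ravi (type AB, Rh-): no genotype consistent with that phenotype can produce a type-A Rh+ child with a type-AB mother.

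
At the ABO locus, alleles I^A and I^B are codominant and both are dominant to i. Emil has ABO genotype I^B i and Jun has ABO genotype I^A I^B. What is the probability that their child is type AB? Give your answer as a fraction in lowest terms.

ABO cross I^B i × I^A I^B → offspring phenotypes: 1/4 A, 1/2 B, 1/4 AB.
So P(type AB) = 1/4.

1/4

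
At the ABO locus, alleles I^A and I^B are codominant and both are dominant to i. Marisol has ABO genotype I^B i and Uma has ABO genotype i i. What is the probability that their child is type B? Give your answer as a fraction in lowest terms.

ABO cross I^B i × i i → offspring phenotypes: 1/2 O, 1/2 B.
So P(type B) = 1/2.

1/2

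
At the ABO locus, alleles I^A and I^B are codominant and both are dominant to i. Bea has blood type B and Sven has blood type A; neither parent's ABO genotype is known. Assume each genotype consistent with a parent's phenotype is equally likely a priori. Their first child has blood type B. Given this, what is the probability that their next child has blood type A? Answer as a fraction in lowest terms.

Possible genotypes: Bea ∈ {I^B I^B, I^B i}; Sven ∈ {I^A I^A, I^A i}.
Weight each parental genotype pair by prior × P(type-B child):
  I^B I^B × I^A i: posterior weight 2/3; P(next child type A) = 0.
  I^B i × I^A i: posterior weight 1/3; P(next child type A) = 1/4.
Weighted sum = 1/12.

1/12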